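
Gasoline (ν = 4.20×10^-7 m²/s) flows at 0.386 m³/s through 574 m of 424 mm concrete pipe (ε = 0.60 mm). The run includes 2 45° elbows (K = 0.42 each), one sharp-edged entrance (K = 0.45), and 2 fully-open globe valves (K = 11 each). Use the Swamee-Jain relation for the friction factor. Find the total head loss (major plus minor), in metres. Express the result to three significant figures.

V = 4Q/(πD²) = 2.734 m/s; V²/2g = 0.3809 m
Re = 2.76×10^6, ε/D = 0.00142 → f = 0.02154 (Swamee-Jain)
Major: h_f = f(L/D)·V²/2g = 0.02154·1354·0.3809 = 11.11 m
Minor: ΣK = 23.3; h_m = ΣK·V²/2g = 8.872 m
Total H_L = 11.11 + 8.872 = 19.98 m

H_L ≈ 20.0 m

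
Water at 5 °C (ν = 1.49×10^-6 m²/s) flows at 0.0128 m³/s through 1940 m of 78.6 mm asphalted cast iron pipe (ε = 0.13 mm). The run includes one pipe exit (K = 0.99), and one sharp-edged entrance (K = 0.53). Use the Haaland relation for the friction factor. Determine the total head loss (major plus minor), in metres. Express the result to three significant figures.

V = 4Q/(πD²) = 2.638 m/s; V²/2g = 0.3547 m
Re = 1.39×10^5, ε/D = 0.00165 → f = 0.02358 (Haaland)
Major: h_f = f(L/D)·V²/2g = 0.02358·24682·0.3547 = 206.4 m
Minor: ΣK = 1.52; h_m = ΣK·V²/2g = 0.5391 m
Total H_L = 206.4 + 0.5391 = 206.9 m

H_L ≈ 207 m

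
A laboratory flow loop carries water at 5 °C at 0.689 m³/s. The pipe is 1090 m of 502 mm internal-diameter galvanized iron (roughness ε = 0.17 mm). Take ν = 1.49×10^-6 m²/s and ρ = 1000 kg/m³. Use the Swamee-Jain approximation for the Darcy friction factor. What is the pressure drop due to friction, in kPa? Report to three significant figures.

V = 4Q/(πD²) = 4·0.689/(π·0.502²) = 3.481 m/s
Re = VD/ν = 3.481·0.502/1.49×10^-6 = 1.17×10^6 → turbulent
ε/D = 0.17/502 = 3.39×10^-4
Swamee-Jain: f = 0.01600
h_f = f(L/D)V²/(2g) = 0.01600·(1090/0.502)·3.481²/(2·9.81) = 21.45 m
Δp = ρg·h_f = 1000·9.81·21.45 = 210.4 kPa

Δp ≈ 210 kPa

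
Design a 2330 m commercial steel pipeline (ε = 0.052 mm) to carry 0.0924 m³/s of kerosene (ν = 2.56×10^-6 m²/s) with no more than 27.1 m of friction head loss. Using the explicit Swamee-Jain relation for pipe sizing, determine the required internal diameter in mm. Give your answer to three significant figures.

D ≈ 257 mm

Swamee-Jain (Type III): D = 0.66·[ε^1.25·(LQ²/(gh_f))^4.75 + ν·Q^9.4·(L/(gh_f))^5.2]^0.04
LQ²/(gh_f) = 0.07483; L/(gh_f) = 8.764
Term 1 = ε^1.25·(…)^4.75 = 1.98×10^-11; Term 2 = ν·Q^9.4·(…)^5.2 = 3.87×10^-11
D = 0.66·(1.98×10^-11 + 3.87×10^-11)^0.04 = 0.2572 m = 257 mm
Check: V = 1.78 m/s, Re = 1.79×10^5, f = 0.01741, h_f = 25.4 m ≈ 27.1 m ✓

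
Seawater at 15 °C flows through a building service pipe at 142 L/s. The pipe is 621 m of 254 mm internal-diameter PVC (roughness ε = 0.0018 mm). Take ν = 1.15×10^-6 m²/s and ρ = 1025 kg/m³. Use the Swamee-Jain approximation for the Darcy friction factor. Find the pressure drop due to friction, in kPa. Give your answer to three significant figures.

V = 4Q/(πD²) = 4·0.142/(π·0.254²) = 2.802 m/s
Re = VD/ν = 2.802·0.254/1.15×10^-6 = 6.19×10^5 → turbulent
ε/D = 0.0018/254 = 7.09×10^-6
Swamee-Jain: f = 0.01274
h_f = f(L/D)V²/(2g) = 0.01274·(621/0.254)·2.802²/(2·9.81) = 12.46 m
Δp = ρg·h_f = 1025·9.81·12.46 = 125.3 kPa

Δp ≈ 125 kPa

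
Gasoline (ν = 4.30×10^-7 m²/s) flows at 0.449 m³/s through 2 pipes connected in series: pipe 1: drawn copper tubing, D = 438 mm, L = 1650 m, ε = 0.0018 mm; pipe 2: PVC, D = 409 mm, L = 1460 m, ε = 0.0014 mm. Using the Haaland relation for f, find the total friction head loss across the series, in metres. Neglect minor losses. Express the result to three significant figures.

Pipe 1: V = 2.980 m/s, Re = 3.04×10^6, ε/D = 4.11×10^-6, f = 0.009846, h_1 = f(L/D)V²/2g = 16.79 m
Pipe 2: V = 3.418 m/s, Re = 3.25×10^6, ε/D = 3.42×10^-6, f = 0.009724, h_2 = f(L/D)V²/2g = 20.66 m
Series → Q common, losses add: H = Σh = 37.45 m

H ≈ 37.5 m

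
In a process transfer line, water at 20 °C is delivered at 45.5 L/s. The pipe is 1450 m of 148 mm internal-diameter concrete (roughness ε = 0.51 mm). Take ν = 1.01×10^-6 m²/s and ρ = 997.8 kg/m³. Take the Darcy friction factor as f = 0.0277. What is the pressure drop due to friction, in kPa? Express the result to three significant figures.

V = 4Q/(πD²) = 4·0.0455/(π·0.148²) = 2.645 m/s
h_f = f(L/D)V²/(2g) = 0.02770·(1450/0.148)·2.645²/(2·9.81) = 96.76 m
Δp = ρg·h_f = 997.8·9.81·96.76 = 947.1 kPa

Δp ≈ 947 kPa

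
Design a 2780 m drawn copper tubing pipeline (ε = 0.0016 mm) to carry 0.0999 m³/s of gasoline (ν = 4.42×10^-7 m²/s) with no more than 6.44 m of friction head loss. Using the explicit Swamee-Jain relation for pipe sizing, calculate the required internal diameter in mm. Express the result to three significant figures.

Swamee-Jain (Type III): D = 0.66·[ε^1.25·(LQ²/(gh_f))^4.75 + ν·Q^9.4·(L/(gh_f))^5.2]^0.04
LQ²/(gh_f) = 0.4392; L/(gh_f) = 44.00
Term 1 = ε^1.25·(…)^4.75 = 1.14×10^-9; Term 2 = ν·Q^9.4·(…)^5.2 = 6.13×10^-8
D = 0.66·(1.14×10^-9 + 6.13×10^-8)^0.04 = 0.3399 m = 340 mm
Check: V = 1.10 m/s, Re = 8.47×10^5, f = 0.01205, h_f = 6.09 m ≈ 6.44 m ✓

D ≈ 340 mm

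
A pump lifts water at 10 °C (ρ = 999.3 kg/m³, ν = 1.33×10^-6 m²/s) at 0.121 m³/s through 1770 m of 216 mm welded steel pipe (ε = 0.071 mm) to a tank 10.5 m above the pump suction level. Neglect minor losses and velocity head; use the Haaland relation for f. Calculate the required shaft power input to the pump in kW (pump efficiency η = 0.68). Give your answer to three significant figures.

V = 4Q/(πD²) = 3.302 m/s; Re = 5.36×10^5; ε/D = 3.29×10^-4; f = 0.01631
h_f = f(L/D)V²/2g = 74.29 m
Total head H = z + h_f = 10.5 + 74.29 = 84.79 m
P_hyd = ρgQH = 999.3·9.81·0.121·84.79 = 100.6 kW
P_shaft = P_hyd/η = 100.6/0.68 = 147.9 kW

P_shaft ≈ 148 kW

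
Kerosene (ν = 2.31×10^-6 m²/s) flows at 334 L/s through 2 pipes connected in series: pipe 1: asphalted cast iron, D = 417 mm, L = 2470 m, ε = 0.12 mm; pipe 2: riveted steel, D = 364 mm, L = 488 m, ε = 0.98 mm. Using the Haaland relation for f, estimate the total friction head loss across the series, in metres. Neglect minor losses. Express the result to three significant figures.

Pipe 1: V = 2.446 m/s, Re = 4.41×10^5, ε/D = 2.88×10^-4, f = 0.01619, h_1 = f(L/D)V²/2g = 29.24 m
Pipe 2: V = 3.210 m/s, Re = 5.06×10^5, ε/D = 0.00269, f = 0.02570, h_2 = f(L/D)V²/2g = 18.09 m
Series → Q common, losses add: H = Σh = 47.33 m

H ≈ 47.3 m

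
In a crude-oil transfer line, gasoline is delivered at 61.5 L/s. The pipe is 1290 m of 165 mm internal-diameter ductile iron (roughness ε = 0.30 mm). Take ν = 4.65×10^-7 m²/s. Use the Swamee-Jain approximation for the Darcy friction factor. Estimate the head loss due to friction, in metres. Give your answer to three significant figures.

h_f ≈ 76.2 m

V = 4Q/(πD²) = 4·0.0615/(π·0.165²) = 2.876 m/s
Re = VD/ν = 2.876·0.165/4.65×10^-7 = 1.02×10^6 → turbulent
ε/D = 0.30/165 = 0.00182
Swamee-Jain: f = 0.02311
h_f = f(L/D)V²/(2g) = 0.02311·(1290/0.165)·2.876²/(2·9.81) = 76.17 m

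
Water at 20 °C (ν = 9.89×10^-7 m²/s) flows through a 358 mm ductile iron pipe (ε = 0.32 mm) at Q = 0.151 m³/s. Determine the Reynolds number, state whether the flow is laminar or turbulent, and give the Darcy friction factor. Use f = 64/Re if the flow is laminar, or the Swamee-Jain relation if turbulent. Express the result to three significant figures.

Re ≈ 5.43×10^5; turbulent; f ≈ 0.0198

V = 4Q/(πD²) = 1.500 m/s
Re = VD/ν = 1.500·0.358/9.89×10^-7 = 5.43×10^5
Re > 4000 → turbulent; ε/D = 8.94×10^-4
Swamee-Jain: f = 0.01983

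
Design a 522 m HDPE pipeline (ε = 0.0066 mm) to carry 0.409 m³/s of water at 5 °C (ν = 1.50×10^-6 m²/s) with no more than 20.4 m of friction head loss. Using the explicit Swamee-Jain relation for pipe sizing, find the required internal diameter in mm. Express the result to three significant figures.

Swamee-Jain (Type III): D = 0.66·[ε^1.25·(LQ²/(gh_f))^4.75 + ν·Q^9.4·(L/(gh_f))^5.2]^0.04
LQ²/(gh_f) = 0.4363; L/(gh_f) = 2.608
Term 1 = ε^1.25·(…)^4.75 = 6.51×10^-9; Term 2 = ν·Q^9.4·(…)^5.2 = 4.91×10^-8
D = 0.66·(6.51×10^-9 + 4.91×10^-8)^0.04 = 0.3383 m = 338 mm
Check: V = 4.55 m/s, Re = 1.03×10^6, f = 0.01203, h_f = 19.6 m ≈ 20.4 m ✓

D ≈ 338 mm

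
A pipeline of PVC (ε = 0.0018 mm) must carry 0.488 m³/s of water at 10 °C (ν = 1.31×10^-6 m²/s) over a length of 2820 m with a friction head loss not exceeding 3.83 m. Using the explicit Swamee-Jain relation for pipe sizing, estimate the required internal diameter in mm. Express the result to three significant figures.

D ≈ 720 mm

Swamee-Jain (Type III): D = 0.66·[ε^1.25·(LQ²/(gh_f))^4.75 + ν·Q^9.4·(L/(gh_f))^5.2]^0.04
LQ²/(gh_f) = 17.87; L/(gh_f) = 75.06
Term 1 = ε^1.25·(…)^4.75 = 0.0585; Term 2 = ν·Q^9.4·(…)^5.2 = 8.72
D = 0.66·(0.0585 + 8.72)^0.04 = 0.7199 m = 720 mm
Check: V = 1.20 m/s, Re = 6.59×10^5, f = 0.01252, h_f = 3.59 m ≈ 3.83 m ✓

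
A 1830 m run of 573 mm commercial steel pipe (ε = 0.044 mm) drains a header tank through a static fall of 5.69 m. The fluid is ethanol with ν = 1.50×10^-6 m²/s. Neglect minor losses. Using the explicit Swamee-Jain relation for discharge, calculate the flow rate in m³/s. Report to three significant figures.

Q ≈ 0.410 m³/s

Swamee-Jain (Type II): Q = -0.965·√(gD⁵h_f/L)·ln[ε/(3.7D) + √(3.17ν²L/(gD³h_f))]
√(gD⁵h_f/L) = √(9.81·0.573⁵·5.69/1830) = 0.04341
ε/(3.7D) = 2.08×10^-5; √(3.17ν²L/(gD³h_f)) = 3.53×10^-5
Q = -0.965·0.04341·ln(5.601×10^-5) = 0.4101 m³/s
Check: V = 1.59 m/s, Re = 6.07×10^5, f = 0.01386, h_f = 5.70 m ≈ 5.69 m ✓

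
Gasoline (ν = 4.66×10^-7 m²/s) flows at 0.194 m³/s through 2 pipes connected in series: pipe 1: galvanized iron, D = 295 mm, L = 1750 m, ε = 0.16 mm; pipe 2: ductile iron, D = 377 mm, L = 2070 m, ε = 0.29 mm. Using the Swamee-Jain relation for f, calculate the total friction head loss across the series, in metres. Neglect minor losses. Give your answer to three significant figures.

Pipe 1: V = 2.838 m/s, Re = 1.80×10^6, ε/D = 5.42×10^-4, f = 0.01735, h_1 = f(L/D)V²/2g = 42.27 m
Pipe 2: V = 1.738 m/s, Re = 1.41×10^6, ε/D = 7.69×10^-4, f = 0.01878, h_2 = f(L/D)V²/2g = 15.88 m
Series → Q common, losses add: H = Σh = 58.14 m

H ≈ 58.1 m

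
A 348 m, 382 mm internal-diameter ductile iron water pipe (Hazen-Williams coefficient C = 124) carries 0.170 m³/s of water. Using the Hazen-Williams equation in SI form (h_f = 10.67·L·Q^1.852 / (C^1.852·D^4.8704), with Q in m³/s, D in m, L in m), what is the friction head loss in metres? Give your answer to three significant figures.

h_f = 10.67·348·0.170^1.852 / (124^1.852·0.382^4.8704) = 2.009 m

h_f ≈ 2.01 m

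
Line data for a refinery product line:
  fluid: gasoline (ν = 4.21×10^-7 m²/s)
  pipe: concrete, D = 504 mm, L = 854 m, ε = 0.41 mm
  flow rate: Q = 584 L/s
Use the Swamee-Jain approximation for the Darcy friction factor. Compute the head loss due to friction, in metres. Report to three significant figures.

V = 4Q/(πD²) = 4·0.584/(π·0.504²) = 2.927 m/s
Re = VD/ν = 2.927·0.504/4.21×10^-7 = 3.50×10^6 → turbulent
ε/D = 0.41/504 = 8.13×10^-4
Swamee-Jain: f = 0.01883
h_f = f(L/D)V²/(2g) = 0.01883·(854/0.504)·2.927²/(2·9.81) = 13.94 m

h_f ≈ 13.9 m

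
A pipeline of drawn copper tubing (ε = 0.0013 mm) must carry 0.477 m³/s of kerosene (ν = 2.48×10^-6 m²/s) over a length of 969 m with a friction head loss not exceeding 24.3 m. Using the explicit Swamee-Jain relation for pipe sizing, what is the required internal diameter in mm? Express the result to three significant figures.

D ≈ 399 mm

Swamee-Jain (Type III): D = 0.66·[ε^1.25·(LQ²/(gh_f))^4.75 + ν·Q^9.4·(L/(gh_f))^5.2]^0.04
LQ²/(gh_f) = 0.9249; L/(gh_f) = 4.065
Term 1 = ε^1.25·(…)^4.75 = 3.03×10^-8; Term 2 = ν·Q^9.4·(…)^5.2 = 3.46×10^-6
D = 0.66·(3.03×10^-8 + 3.46×10^-6)^0.04 = 0.3993 m = 399 mm
Check: V = 3.81 m/s, Re = 6.13×10^5, f = 0.01269, h_f = 22.8 m ≈ 24.3 m ✓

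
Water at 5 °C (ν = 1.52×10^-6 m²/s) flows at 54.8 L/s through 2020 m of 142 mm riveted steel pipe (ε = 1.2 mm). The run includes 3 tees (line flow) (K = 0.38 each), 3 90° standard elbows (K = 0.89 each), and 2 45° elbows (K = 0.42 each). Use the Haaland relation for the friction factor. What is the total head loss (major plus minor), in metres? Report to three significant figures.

V = 4Q/(πD²) = 3.460 m/s; V²/2g = 0.6103 m
Re = 3.23×10^5, ε/D = 0.00845 → f = 0.03610 (Haaland)
Major: h_f = f(L/D)·V²/2g = 0.03610·14225·0.6103 = 313.4 m
Minor: ΣK = 4.65; h_m = ΣK·V²/2g = 2.838 m
Total H_L = 313.4 + 2.838 = 316.2 m

H_L ≈ 316 m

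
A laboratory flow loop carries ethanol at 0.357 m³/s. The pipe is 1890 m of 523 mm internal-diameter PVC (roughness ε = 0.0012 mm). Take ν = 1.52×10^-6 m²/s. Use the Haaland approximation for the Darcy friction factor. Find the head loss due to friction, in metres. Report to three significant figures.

V = 4Q/(πD²) = 4·0.357/(π·0.523²) = 1.662 m/s
Re = VD/ν = 1.662·0.523/1.52×10^-6 = 5.72×10^5 → turbulent
ε/D = 0.0012/523 = 2.29×10^-6
Haaland: f = 0.01278
h_f = f(L/D)V²/(2g) = 0.01278·(1890/0.523)·1.662²/(2·9.81) = 6.502 m

h_f ≈ 6.50 m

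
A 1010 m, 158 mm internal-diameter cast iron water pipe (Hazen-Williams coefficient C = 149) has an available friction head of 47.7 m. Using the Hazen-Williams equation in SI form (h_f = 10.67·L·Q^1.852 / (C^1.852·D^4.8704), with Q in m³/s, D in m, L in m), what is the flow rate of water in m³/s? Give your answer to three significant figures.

Rearranging: Q = [h_f·C^1.852·D^4.8704 / (10.67·L)]^(1/1.852)
Q = [47.7·149^1.852·0.158^4.8704 / (10.67·1010)]^0.540 = 0.06234 m³/s

Q ≈ 0.0623 m³/s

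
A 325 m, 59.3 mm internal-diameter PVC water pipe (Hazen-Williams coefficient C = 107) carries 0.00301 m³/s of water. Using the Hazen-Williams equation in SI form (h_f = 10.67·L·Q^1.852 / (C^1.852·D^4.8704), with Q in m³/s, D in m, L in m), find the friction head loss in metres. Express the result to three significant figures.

h_f = 10.67·325·0.00301^1.852 / (107^1.852·0.0593^4.8704) = 12.24 m

h_f ≈ 12.2 m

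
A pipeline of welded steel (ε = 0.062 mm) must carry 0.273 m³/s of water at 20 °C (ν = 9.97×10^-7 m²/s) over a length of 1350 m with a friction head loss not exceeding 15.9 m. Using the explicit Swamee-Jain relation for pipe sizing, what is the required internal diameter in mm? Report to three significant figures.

D ≈ 381 mm

Swamee-Jain (Type III): D = 0.66·[ε^1.25·(LQ²/(gh_f))^4.75 + ν·Q^9.4·(L/(gh_f))^5.2]^0.04
LQ²/(gh_f) = 0.6450; L/(gh_f) = 8.655
Term 1 = ε^1.25·(…)^4.75 = 6.86×10^-7; Term 2 = ν·Q^9.4·(…)^5.2 = 3.74×10^-7
D = 0.66·(6.86×10^-7 + 3.74×10^-7)^0.04 = 0.3807 m = 381 mm
Check: V = 2.40 m/s, Re = 9.16×10^5, f = 0.01443, h_f = 15.0 m ≈ 15.9 m ✓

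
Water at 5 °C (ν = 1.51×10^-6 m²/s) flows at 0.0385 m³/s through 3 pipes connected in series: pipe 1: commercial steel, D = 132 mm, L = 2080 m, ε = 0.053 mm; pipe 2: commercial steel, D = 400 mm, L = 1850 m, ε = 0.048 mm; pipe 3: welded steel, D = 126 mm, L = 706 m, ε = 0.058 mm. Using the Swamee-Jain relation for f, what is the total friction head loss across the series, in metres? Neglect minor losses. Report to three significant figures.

Pipe 1: V = 2.813 m/s, Re = 2.46×10^5, ε/D = 4.02×10^-4, f = 0.01804, h_1 = f(L/D)V²/2g = 114.7 m
Pipe 2: V = 0.3064 m/s, Re = 8.12×10^4, ε/D = 1.20×10^-4, f = 0.01930, h_2 = f(L/D)V²/2g = 0.4269 m
Pipe 3: V = 3.088 m/s, Re = 2.58×10^5, ε/D = 4.60×10^-4, f = 0.01831, h_3 = f(L/D)V²/2g = 49.86 m
Series → Q common, losses add: H = Σh = 164.9 m

H ≈ 165 m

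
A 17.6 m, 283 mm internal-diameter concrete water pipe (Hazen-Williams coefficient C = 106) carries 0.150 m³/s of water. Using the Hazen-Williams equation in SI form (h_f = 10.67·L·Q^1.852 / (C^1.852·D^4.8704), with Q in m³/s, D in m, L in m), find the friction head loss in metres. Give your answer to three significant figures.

h_f = 10.67·17.6·0.150^1.852 / (106^1.852·0.283^4.8704) = 0.4645 m

h_f ≈ 0.464 m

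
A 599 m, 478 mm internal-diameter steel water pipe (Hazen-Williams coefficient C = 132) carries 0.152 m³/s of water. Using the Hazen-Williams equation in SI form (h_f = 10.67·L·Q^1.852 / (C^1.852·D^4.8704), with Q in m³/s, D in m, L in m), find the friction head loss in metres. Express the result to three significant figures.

h_f ≈ 0.840 m

h_f = 10.67·599·0.152^1.852 / (132^1.852·0.478^4.8704) = 0.8402 m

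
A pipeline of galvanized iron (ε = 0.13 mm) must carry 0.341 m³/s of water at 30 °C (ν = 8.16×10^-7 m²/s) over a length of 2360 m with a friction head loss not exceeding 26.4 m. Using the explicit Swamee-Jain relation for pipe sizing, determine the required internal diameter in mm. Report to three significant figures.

Swamee-Jain (Type III): D = 0.66·[ε^1.25·(LQ²/(gh_f))^4.75 + ν·Q^9.4·(L/(gh_f))^5.2]^0.04
LQ²/(gh_f) = 1.060; L/(gh_f) = 9.113
Term 1 = ε^1.25·(…)^4.75 = 1.83×10^-5; Term 2 = ν·Q^9.4·(…)^5.2 = 3.23×10^-6
D = 0.66·(1.83×10^-5 + 3.23×10^-6)^0.04 = 0.4294 m = 429 mm
Check: V = 2.35 m/s, Re = 1.24×10^6, f = 0.01565, h_f = 24.3 m ≈ 26.4 m ✓

D ≈ 429 mm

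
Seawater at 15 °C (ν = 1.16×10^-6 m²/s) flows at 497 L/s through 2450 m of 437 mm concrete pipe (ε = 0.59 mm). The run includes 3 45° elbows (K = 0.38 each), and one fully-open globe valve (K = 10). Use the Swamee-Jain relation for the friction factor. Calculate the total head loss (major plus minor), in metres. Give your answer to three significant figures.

H_L ≈ 73.4 m

V = 4Q/(πD²) = 3.314 m/s; V²/2g = 0.5596 m
Re = 1.25×10^6, ε/D = 0.00135 → f = 0.02142 (Swamee-Jain)
Major: h_f = f(L/D)·V²/2g = 0.02142·5606·0.5596 = 67.22 m
Minor: ΣK = 11.1; h_m = ΣK·V²/2g = 6.234 m
Total H_L = 67.22 + 6.234 = 73.45 m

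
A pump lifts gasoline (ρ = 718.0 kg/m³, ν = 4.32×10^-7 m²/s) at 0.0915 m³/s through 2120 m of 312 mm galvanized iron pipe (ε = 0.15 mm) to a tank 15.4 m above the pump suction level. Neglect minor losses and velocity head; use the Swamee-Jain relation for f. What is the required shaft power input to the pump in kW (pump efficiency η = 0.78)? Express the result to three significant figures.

V = 4Q/(πD²) = 1.197 m/s; Re = 8.64×10^5; ε/D = 4.81×10^-4; f = 0.01725
h_f = f(L/D)V²/2g = 8.557 m
Total head H = z + h_f = 15.4 + 8.557 = 23.96 m
P_hyd = ρgQH = 718.0·9.81·0.0915·23.96 = 15.44 kW
P_shaft = P_hyd/η = 15.44/0.78 = 19.79 kW

P_shaft ≈ 19.8 kW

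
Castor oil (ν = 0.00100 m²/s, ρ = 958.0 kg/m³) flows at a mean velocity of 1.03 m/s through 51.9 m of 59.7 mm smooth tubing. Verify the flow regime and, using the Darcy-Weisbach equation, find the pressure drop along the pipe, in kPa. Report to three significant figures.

Re = VD/ν = 1.03·0.05970/0.00100 = 61.5 → laminar (Re < 2300)
f = 64/Re = 1.041
h_f = f(L/D)V²/(2g) = 1.041·(51.9/0.05970)·1.03²/(2·9.81) = 48.93 m
Δp = ρg·h_f = 958.0·9.81·48.93 = 459.8 kPa

Δp ≈ 460 kPa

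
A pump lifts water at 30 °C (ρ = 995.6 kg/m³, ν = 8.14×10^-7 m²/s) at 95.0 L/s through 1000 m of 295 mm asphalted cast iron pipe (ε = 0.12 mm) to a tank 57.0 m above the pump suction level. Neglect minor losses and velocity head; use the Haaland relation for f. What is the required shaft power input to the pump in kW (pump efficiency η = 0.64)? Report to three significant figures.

P_shaft ≈ 90.8 kW

V = 4Q/(πD²) = 1.390 m/s; Re = 5.04×10^5; ε/D = 4.07×10^-4; f = 0.01695
h_f = f(L/D)V²/2g = 5.657 m
Total head H = z + h_f = 57.0 + 5.657 = 62.66 m
P_hyd = ρgQH = 995.6·9.81·0.0950·62.66 = 58.14 kW
P_shaft = P_hyd/η = 58.14/0.64 = 90.84 kW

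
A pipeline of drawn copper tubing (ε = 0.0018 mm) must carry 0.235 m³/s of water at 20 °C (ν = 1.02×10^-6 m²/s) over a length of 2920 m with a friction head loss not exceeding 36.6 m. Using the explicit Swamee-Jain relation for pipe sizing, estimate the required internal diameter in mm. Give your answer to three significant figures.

D ≈ 341 mm

Swamee-Jain (Type III): D = 0.66·[ε^1.25·(LQ²/(gh_f))^4.75 + ν·Q^9.4·(L/(gh_f))^5.2]^0.04
LQ²/(gh_f) = 0.4491; L/(gh_f) = 8.133
Term 1 = ε^1.25·(…)^4.75 = 1.47×10^-9; Term 2 = ν·Q^9.4·(…)^5.2 = 6.76×10^-8
D = 0.66·(1.47×10^-9 + 6.76×10^-8)^0.04 = 0.3413 m = 341 mm
Check: V = 2.57 m/s, Re = 8.60×10^5, f = 0.01203, h_f = 34.6 m ≈ 36.6 m ✓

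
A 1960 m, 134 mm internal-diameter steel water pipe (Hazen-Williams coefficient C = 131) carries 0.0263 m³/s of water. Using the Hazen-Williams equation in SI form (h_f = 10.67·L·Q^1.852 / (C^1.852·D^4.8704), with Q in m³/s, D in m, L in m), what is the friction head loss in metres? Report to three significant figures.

h_f = 10.67·1960·0.0263^1.852 / (131^1.852·0.134^4.8704) = 53.01 m

h_f ≈ 53.0 m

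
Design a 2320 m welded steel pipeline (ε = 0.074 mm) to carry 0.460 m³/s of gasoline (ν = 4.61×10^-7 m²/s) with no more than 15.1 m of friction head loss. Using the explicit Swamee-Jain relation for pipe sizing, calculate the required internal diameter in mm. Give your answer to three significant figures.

D ≈ 520 mm

Swamee-Jain (Type III): D = 0.66·[ε^1.25·(LQ²/(gh_f))^4.75 + ν·Q^9.4·(L/(gh_f))^5.2]^0.04
LQ²/(gh_f) = 3.314; L/(gh_f) = 15.66
Term 1 = ε^1.25·(…)^4.75 = 0.00203; Term 2 = ν·Q^9.4·(…)^5.2 = 5.09×10^-4
D = 0.66·(0.00203 + 5.09×10^-4)^0.04 = 0.5197 m = 520 mm
Check: V = 2.17 m/s, Re = 2.44×10^6, f = 0.01344, h_f = 14.4 m ≈ 15.1 m ✓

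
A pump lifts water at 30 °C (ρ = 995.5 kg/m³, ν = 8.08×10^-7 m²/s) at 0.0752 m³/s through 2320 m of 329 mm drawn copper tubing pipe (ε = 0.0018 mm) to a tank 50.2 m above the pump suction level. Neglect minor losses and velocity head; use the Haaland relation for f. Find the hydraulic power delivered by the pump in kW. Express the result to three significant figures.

P_hyd ≈ 39.7 kW

V = 4Q/(πD²) = 0.8846 m/s; Re = 3.60×10^5; ε/D = 5.47×10^-6; f = 0.01391
h_f = f(L/D)V²/2g = 3.913 m
Total head H = z + h_f = 50.2 + 3.913 = 54.11 m
P_hyd = ρgQH = 995.5·9.81·0.0752·54.11 = 39.74 kW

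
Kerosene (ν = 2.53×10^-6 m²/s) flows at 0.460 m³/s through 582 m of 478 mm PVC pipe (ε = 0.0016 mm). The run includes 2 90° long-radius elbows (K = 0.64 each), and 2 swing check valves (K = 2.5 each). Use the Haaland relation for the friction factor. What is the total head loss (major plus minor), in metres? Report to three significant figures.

H_L ≈ 7.48 m

V = 4Q/(πD²) = 2.563 m/s; V²/2g = 0.3349 m
Re = 4.84×10^5, ε/D = 3.35×10^-6 → f = 0.01317 (Haaland)
Major: h_f = f(L/D)·V²/2g = 0.01317·1218·0.3349 = 5.372 m
Minor: ΣK = 6.28; h_m = ΣK·V²/2g = 2.103 m
Total H_L = 5.372 + 2.103 = 7.475 m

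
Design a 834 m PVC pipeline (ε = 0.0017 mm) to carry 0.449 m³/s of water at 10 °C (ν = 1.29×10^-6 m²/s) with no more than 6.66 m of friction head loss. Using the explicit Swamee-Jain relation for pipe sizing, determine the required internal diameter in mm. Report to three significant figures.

D ≈ 483 mm

Swamee-Jain (Type III): D = 0.66·[ε^1.25·(LQ²/(gh_f))^4.75 + ν·Q^9.4·(L/(gh_f))^5.2]^0.04
LQ²/(gh_f) = 2.573; L/(gh_f) = 12.77
Term 1 = ε^1.25·(…)^4.75 = 5.47×10^-6; Term 2 = ν·Q^9.4·(…)^5.2 = 3.92×10^-4
D = 0.66·(5.47×10^-6 + 3.92×10^-4)^0.04 = 0.4825 m = 483 mm
Check: V = 2.46 m/s, Re = 9.18×10^5, f = 0.01186, h_f = 6.30 m ≈ 6.66 m ✓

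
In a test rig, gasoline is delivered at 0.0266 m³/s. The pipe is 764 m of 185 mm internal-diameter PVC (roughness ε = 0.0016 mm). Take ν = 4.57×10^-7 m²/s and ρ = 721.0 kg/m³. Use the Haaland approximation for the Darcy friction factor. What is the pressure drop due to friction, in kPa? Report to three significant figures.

V = 4Q/(πD²) = 4·0.0266/(π·0.185²) = 0.9896 m/s
Re = VD/ν = 0.9896·0.185/4.57×10^-7 = 4.01×10^5 → turbulent
ε/D = 0.0016/185 = 8.65×10^-6
Haaland: f = 0.01368
h_f = f(L/D)V²/(2g) = 0.01368·(764/0.185)·0.9896²/(2·9.81) = 2.820 m
Δp = ρg·h_f = 721.0·9.81·2.820 = 19.94 kPa

Δp ≈ 19.9 kPa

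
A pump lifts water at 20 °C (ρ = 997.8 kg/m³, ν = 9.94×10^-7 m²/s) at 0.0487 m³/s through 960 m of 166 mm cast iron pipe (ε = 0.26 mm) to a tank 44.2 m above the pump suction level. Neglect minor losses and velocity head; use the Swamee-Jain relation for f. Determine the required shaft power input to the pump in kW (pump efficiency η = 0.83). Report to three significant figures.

V = 4Q/(πD²) = 2.250 m/s; Re = 3.76×10^5; ε/D = 0.00157; f = 0.02268
h_f = f(L/D)V²/2g = 33.85 m
Total head H = z + h_f = 44.2 + 33.85 = 78.05 m
P_hyd = ρgQH = 997.8·9.81·0.0487·78.05 = 37.21 kW
P_shaft = P_hyd/η = 37.21/0.83 = 44.83 kW

P_shaft ≈ 44.8 kW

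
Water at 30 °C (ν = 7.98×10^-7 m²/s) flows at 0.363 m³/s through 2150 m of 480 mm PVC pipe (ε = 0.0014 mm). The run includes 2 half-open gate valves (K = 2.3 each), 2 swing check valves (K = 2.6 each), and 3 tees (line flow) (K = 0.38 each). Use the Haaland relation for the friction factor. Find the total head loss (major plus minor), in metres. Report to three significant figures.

V = 4Q/(πD²) = 2.006 m/s; V²/2g = 0.2051 m
Re = 1.21×10^6, ε/D = 2.92×10^-6 → f = 0.01128 (Haaland)
Major: h_f = f(L/D)·V²/2g = 0.01128·4479·0.2051 = 10.37 m
Minor: ΣK = 10.9; h_m = ΣK·V²/2g = 2.244 m
Total H_L = 10.37 + 2.244 = 12.61 m

H_L ≈ 12.6 m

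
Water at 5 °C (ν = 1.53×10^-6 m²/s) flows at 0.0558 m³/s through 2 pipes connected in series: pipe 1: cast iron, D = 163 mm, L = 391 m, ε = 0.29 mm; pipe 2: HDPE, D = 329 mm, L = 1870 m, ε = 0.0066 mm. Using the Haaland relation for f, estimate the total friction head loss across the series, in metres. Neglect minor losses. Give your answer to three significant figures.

Pipe 1: V = 2.674 m/s, Re = 2.85×10^5, ε/D = 0.00178, f = 0.02336, h_1 = f(L/D)V²/2g = 20.42 m
Pipe 2: V = 0.6564 m/s, Re = 1.41×10^5, ε/D = 2.01×10^-5, f = 0.01671, h_2 = f(L/D)V²/2g = 2.085 m
Series → Q common, losses add: H = Σh = 22.51 m

H ≈ 22.5 m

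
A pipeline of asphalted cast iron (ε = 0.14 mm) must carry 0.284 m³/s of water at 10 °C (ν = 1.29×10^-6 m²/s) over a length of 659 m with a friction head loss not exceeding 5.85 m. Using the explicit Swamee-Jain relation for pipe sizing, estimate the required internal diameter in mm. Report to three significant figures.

Swamee-Jain (Type III): D = 0.66·[ε^1.25·(LQ²/(gh_f))^4.75 + ν·Q^9.4·(L/(gh_f))^5.2]^0.04
LQ²/(gh_f) = 0.9262; L/(gh_f) = 11.48
Term 1 = ε^1.25·(…)^4.75 = 1.06×10^-5; Term 2 = ν·Q^9.4·(…)^5.2 = 3.05×10^-6
D = 0.66·(1.06×10^-5 + 3.05×10^-6)^0.04 = 0.4216 m = 422 mm
Check: V = 2.03 m/s, Re = 6.65×10^5, f = 0.01634, h_f = 5.39 m ≈ 5.85 m ✓

D ≈ 422 mm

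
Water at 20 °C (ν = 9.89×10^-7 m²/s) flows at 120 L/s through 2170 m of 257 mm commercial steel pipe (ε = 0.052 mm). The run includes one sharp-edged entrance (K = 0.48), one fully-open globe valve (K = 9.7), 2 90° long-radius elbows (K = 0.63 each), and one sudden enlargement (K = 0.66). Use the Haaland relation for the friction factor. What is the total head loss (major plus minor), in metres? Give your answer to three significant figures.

H_L ≈ 38.1 m

V = 4Q/(πD²) = 2.313 m/s; V²/2g = 0.2727 m
Re = 6.01×10^5, ε/D = 2.02×10^-4 → f = 0.01509 (Haaland)
Major: h_f = f(L/D)·V²/2g = 0.01509·8444·0.2727 = 34.76 m
Minor: ΣK = 12.1; h_m = ΣK·V²/2g = 3.300 m
Total H_L = 34.76 + 3.300 = 38.06 m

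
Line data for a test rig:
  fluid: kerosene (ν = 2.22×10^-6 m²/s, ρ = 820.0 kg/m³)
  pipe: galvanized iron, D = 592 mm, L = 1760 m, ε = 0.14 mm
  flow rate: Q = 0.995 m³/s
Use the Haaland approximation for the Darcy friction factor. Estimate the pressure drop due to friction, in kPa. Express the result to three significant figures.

Δp ≈ 239 kPa

V = 4Q/(πD²) = 4·0.995/(π·0.592²) = 3.615 m/s
Re = VD/ν = 3.615·0.592/2.22×10^-6 = 9.64×10^5 → turbulent
ε/D = 0.14/592 = 2.36×10^-4
Haaland: f = 0.01501
h_f = f(L/D)V²/(2g) = 0.01501·(1760/0.592)·3.615²/(2·9.81) = 29.73 m
Δp = ρg·h_f = 820.0·9.81·29.73 = 239.1 kPa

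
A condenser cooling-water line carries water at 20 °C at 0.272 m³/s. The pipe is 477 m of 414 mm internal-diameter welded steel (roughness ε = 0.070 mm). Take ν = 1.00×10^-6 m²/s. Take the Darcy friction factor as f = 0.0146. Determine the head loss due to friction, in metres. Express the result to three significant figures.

V = 4Q/(πD²) = 4·0.272/(π·0.414²) = 2.021 m/s
h_f = f(L/D)V²/(2g) = 0.01460·(477/0.414)·2.021²/(2·9.81) = 3.500 m

h_f ≈ 3.50 m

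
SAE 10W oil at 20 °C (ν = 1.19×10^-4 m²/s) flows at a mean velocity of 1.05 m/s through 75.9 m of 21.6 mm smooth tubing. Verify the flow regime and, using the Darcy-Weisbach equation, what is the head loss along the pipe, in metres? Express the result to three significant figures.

h_f ≈ 66.3 m

Re = VD/ν = 1.05·0.02160/1.19×10^-4 = 191 → laminar (Re < 2300)
f = 64/Re = 0.3358
h_f = f(L/D)V²/(2g) = 0.3358·(75.9/0.02160)·1.05²/(2·9.81) = 66.31 m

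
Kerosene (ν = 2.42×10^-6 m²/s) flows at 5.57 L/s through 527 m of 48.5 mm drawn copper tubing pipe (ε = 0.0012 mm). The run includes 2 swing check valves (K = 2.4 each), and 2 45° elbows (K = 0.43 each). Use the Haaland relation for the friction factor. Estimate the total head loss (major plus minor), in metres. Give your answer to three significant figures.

V = 4Q/(πD²) = 3.015 m/s; V²/2g = 0.4633 m
Re = 6.04×10^4, ε/D = 2.47×10^-5 → f = 0.01993 (Haaland)
Major: h_f = f(L/D)·V²/2g = 0.01993·10866·0.4633 = 100.3 m
Minor: ΣK = 5.66; h_m = ΣK·V²/2g = 2.622 m
Total H_L = 100.3 + 2.622 = 102.9 m

H_L ≈ 103 m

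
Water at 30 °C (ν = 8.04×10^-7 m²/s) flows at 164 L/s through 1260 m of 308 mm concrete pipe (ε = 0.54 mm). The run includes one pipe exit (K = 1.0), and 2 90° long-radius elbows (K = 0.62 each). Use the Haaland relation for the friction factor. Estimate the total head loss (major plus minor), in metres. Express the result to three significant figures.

V = 4Q/(πD²) = 2.201 m/s; V²/2g = 0.2469 m
Re = 8.43×10^5, ε/D = 0.00175 → f = 0.02288 (Haaland)
Major: h_f = f(L/D)·V²/2g = 0.02288·4091·0.2469 = 23.11 m
Minor: ΣK = 2.24; h_m = ΣK·V²/2g = 0.5532 m
Total H_L = 23.11 + 0.5532 = 23.67 m

H_L ≈ 23.7 m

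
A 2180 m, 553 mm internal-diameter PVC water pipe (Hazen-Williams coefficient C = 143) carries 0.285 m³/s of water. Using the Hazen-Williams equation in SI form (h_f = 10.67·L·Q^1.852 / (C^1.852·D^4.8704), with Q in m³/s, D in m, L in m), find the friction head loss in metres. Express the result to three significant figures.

h_f ≈ 4.15 m

h_f = 10.67·2180·0.285^1.852 / (143^1.852·0.553^4.8704) = 4.153 m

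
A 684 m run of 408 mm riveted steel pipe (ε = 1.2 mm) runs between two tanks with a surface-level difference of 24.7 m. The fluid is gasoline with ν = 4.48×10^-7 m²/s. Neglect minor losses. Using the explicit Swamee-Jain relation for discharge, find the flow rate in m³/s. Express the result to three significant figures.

Swamee-Jain (Type II): Q = -0.965·√(gD⁵h_f/L)·ln[ε/(3.7D) + √(3.17ν²L/(gD³h_f))]
√(gD⁵h_f/L) = √(9.81·0.408⁵·24.7/684) = 0.06329
ε/(3.7D) = 7.95×10^-4; √(3.17ν²L/(gD³h_f)) = 5.14×10^-6
Q = -0.965·0.06329·ln(8.001×10^-4) = 0.4355 m³/s
Check: V = 3.33 m/s, Re = 3.03×10^6, f = 0.02610, h_f = 24.7 m ≈ 24.7 m ✓

Q ≈ 0.435 m³/s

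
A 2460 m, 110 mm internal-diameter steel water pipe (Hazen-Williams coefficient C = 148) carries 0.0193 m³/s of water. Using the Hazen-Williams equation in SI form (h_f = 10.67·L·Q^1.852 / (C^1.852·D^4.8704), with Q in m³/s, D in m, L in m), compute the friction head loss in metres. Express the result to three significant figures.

h_f = 10.67·2460·0.0193^1.852 / (148^1.852·0.110^4.8704) = 78.24 m

h_f ≈ 78.2 m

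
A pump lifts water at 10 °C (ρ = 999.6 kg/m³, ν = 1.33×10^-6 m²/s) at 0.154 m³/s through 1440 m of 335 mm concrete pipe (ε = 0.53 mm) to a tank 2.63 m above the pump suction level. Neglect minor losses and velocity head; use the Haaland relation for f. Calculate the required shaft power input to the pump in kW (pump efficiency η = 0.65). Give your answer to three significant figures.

P_shaft ≈ 41.1 kW

V = 4Q/(πD²) = 1.747 m/s; Re = 4.40×10^5; ε/D = 0.00158; f = 0.02250
h_f = f(L/D)V²/2g = 15.05 m
Total head H = z + h_f = 2.63 + 15.05 = 17.68 m
P_hyd = ρgQH = 999.6·9.81·0.154·17.68 = 26.70 kW
P_shaft = P_hyd/η = 26.70/0.65 = 41.07 kW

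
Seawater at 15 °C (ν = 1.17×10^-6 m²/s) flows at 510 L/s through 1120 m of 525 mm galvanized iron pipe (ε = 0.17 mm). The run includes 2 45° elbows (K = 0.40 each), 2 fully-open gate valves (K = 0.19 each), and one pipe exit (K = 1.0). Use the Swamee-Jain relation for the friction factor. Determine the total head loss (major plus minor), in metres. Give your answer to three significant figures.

V = 4Q/(πD²) = 2.356 m/s; V²/2g = 0.2829 m
Re = 1.06×10^6, ε/D = 3.24×10^-4 → f = 0.01593 (Swamee-Jain)
Major: h_f = f(L/D)·V²/2g = 0.01593·2133·0.2829 = 9.614 m
Minor: ΣK = 2.18; h_m = ΣK·V²/2g = 0.6167 m
Total H_L = 9.614 + 0.6167 = 10.23 m

H_L ≈ 10.2 m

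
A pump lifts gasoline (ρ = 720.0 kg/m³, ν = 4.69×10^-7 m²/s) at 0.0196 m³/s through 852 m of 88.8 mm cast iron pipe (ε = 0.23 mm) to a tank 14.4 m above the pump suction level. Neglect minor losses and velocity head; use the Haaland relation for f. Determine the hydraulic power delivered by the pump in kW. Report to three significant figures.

V = 4Q/(πD²) = 3.165 m/s; Re = 5.99×10^5; ε/D = 0.00259; f = 0.02539
h_f = f(L/D)V²/2g = 124.4 m
Total head H = z + h_f = 14.4 + 124.4 = 138.8 m
P_hyd = ρgQH = 720.0·9.81·0.0196·138.8 = 19.21 kW

P_hyd ≈ 19.2 kW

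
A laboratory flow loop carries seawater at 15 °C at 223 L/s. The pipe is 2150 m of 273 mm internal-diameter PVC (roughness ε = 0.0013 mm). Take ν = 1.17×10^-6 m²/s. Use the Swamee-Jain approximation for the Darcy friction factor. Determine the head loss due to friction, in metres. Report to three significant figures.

h_f ≈ 69.6 m

V = 4Q/(πD²) = 4·0.223/(π·0.273²) = 3.810 m/s
Re = VD/ν = 3.810·0.273/1.17×10^-6 = 8.89×10^5 → turbulent
ε/D = 0.0013/273 = 4.76×10^-6
Swamee-Jain: f = 0.01195
h_f = f(L/D)V²/(2g) = 0.01195·(2150/0.273)·3.810²/(2·9.81) = 69.63 m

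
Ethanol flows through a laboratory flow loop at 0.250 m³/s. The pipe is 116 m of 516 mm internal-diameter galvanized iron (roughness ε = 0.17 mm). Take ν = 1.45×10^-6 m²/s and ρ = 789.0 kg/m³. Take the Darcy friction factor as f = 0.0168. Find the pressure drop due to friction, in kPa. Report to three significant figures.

V = 4Q/(πD²) = 4·0.250/(π·0.516²) = 1.196 m/s
h_f = f(L/D)V²/(2g) = 0.01680·(116/0.516)·1.196²/(2·9.81) = 0.2751 m
Δp = ρg·h_f = 789.0·9.81·0.2751 = 2.129 kPa

Δp ≈ 2.13 kPa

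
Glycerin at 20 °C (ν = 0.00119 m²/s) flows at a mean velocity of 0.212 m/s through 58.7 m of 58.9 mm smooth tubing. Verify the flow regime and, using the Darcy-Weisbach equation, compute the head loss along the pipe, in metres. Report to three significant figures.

Re = VD/ν = 0.212·0.05890/0.00119 = 10.5 → laminar (Re < 2300)
f = 64/Re = 6.099
h_f = f(L/D)V²/(2g) = 6.099·(58.7/0.05890)·0.212²/(2·9.81) = 13.92 m

h_f ≈ 13.9 m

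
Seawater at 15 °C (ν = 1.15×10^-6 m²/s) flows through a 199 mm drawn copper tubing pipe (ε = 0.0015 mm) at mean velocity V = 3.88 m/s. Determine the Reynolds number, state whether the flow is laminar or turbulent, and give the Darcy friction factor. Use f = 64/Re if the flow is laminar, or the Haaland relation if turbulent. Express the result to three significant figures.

Re = VD/ν = 3.880·0.199/1.15×10^-6 = 6.71×10^5
Re > 4000 → turbulent; ε/D = 7.54×10^-6
Haaland: f = 0.01250

Re ≈ 6.71×10^5; turbulent; f ≈ 0.0125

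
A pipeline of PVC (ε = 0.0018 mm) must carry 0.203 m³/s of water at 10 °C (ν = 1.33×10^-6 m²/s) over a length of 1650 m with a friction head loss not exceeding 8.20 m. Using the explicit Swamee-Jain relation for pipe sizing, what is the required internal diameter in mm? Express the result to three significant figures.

D ≈ 396 mm

Swamee-Jain (Type III): D = 0.66·[ε^1.25·(LQ²/(gh_f))^4.75 + ν·Q^9.4·(L/(gh_f))^5.2]^0.04
LQ²/(gh_f) = 0.8453; L/(gh_f) = 20.51
Term 1 = ε^1.25·(…)^4.75 = 2.97×10^-8; Term 2 = ν·Q^9.4·(…)^5.2 = 2.73×10^-6
D = 0.66·(2.97×10^-8 + 2.73×10^-6)^0.04 = 0.3955 m = 396 mm
Check: V = 1.65 m/s, Re = 4.91×10^5, f = 0.01320, h_f = 7.66 m ≈ 8.20 m ✓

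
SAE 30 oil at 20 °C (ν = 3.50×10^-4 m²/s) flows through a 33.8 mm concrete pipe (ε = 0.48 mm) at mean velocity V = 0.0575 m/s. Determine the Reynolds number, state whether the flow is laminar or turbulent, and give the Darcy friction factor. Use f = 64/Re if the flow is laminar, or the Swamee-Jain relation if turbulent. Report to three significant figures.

Re ≈ 5.55; laminar; f = 64/Re ≈ 11.5

Re = VD/ν = 0.05750·0.0338/3.50×10^-4 = 5.55
Re < 2300 → laminar → f = 64/Re = 11.53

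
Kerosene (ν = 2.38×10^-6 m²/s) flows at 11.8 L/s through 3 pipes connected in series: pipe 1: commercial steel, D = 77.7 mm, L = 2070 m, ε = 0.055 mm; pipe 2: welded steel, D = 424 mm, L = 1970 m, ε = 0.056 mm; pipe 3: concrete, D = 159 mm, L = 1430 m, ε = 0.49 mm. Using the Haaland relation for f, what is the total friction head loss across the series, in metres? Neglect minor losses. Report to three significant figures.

Pipe 1: V = 2.489 m/s, Re = 8.12×10^4, ε/D = 7.08×10^-4, f = 0.02141, h_1 = f(L/D)V²/2g = 180.0 m
Pipe 2: V = 0.08357 m/s, Re = 1.49×10^4, ε/D = 1.32×10^-4, f = 0.02795, h_2 = f(L/D)V²/2g = 0.04622 m
Pipe 3: V = 0.5943 m/s, Re = 3.97×10^4, ε/D = 0.00308, f = 0.02913, h_3 = f(L/D)V²/2g = 4.716 m
Series → Q common, losses add: H = Σh = 184.8 m

H ≈ 185 m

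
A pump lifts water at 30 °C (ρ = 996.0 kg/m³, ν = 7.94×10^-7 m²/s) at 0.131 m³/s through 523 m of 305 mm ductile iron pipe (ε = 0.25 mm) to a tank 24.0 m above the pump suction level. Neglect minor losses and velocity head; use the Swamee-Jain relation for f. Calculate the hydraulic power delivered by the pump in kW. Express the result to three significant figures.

V = 4Q/(πD²) = 1.793 m/s; Re = 6.89×10^5; ε/D = 8.20×10^-4; f = 0.01933
h_f = f(L/D)V²/2g = 5.432 m
Total head H = z + h_f = 24.0 + 5.432 = 29.43 m
P_hyd = ρgQH = 996.0·9.81·0.131·29.43 = 37.67 kW

P_hyd ≈ 37.7 kW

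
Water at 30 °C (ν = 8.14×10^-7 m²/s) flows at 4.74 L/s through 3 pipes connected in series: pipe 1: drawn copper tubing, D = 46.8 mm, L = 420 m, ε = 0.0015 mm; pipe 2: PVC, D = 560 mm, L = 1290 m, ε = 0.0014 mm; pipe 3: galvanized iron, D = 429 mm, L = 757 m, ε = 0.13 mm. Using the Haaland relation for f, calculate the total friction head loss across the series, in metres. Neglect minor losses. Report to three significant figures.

Pipe 1: V = 2.755 m/s, Re = 1.58×10^5, ε/D = 3.21×10^-5, f = 0.01640, h_1 = f(L/D)V²/2g = 56.97 m
Pipe 2: V = 0.01924 m/s, Re = 1.32×10^4, ε/D = 2.50×10^-6, f = 0.02864, h_2 = f(L/D)V²/2g = 0.001245 m
Pipe 3: V = 0.03279 m/s, Re = 1.73×10^4, ε/D = 3.03×10^-4, f = 0.02721, h_3 = f(L/D)V²/2g = 0.002631 m
Series → Q common, losses add: H = Σh = 56.97 m

H ≈ 57.0 m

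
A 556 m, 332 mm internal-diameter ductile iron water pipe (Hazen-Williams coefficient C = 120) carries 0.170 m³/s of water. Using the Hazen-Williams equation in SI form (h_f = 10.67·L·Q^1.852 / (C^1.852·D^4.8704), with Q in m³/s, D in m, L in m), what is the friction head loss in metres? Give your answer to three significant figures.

h_f ≈ 6.76 m

h_f = 10.67·556·0.170^1.852 / (120^1.852·0.332^4.8704) = 6.755 m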